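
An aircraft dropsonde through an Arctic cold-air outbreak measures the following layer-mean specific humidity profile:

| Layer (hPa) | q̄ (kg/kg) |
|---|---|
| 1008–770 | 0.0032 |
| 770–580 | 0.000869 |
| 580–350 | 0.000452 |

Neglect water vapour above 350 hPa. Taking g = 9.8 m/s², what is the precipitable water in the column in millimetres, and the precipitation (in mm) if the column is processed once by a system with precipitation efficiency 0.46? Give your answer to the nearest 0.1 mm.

Precipitable water is the column-integrated vapour mass per unit area: PW = (1/g) Σ q̄ Δp, with q in kg/kg and Δp in Pa (1 kg/m² of water = 1 mm).
Layer 1008–770 hPa: Δp = 238 hPa = 23800 Pa, q̄ = 0.0032 kg/kg → 0.0032 × 23800 / 9.8 = 7.77 mm
Layer 770–580 hPa: Δp = 190 hPa = 19000 Pa, q̄ = 0.000869 kg/kg → 0.000869 × 19000 / 9.8 = 1.68 mm
Layer 580–350 hPa: Δp = 230 hPa = 23000 Pa, q̄ = 0.000452 kg/kg → 0.000452 × 23000 / 9.8 = 1.06 mm
PW = 7.77 + 1.68 + 1.06 = 10.51 ≈ 10.5 mm.
Precipitation = ε × PW = 0.46 × 10.5 = 4.8 mm.

PW ≈ 10.5 mm; precipitation ≈ 4.8 mm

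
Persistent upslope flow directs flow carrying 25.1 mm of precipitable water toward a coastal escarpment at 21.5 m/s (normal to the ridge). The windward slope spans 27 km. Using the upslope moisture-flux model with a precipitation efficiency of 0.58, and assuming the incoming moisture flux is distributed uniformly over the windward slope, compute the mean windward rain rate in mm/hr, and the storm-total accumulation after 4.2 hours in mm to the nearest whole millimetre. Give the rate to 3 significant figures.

R ≈ 41.7 mm/hr; total ≈ 175 mm

Incoming column moisture flux per unit ridge length: F = V × PW = 21.5 × 25.1 = 539.65 mm·m/s.
Spread over the 27 km slope with efficiency ε = 0.58: R = ε·F/W = 0.58 × 539.65 / 27000 m = 1.159e-02 mm/s.
R = 1.159e-02 × 3600 = 41.7 mm/hr.
Over 4.2 h: total = 41.7 × 4.2 = 175.14 ≈ 175 mm.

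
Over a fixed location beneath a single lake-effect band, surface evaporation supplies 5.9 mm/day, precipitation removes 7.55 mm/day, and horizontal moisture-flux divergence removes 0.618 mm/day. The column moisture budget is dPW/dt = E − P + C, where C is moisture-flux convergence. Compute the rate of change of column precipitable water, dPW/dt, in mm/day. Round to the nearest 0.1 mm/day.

dPW/dt = E − P + C = 5.9 − 7.55 + (-0.618) = -2.3 mm/day.

dPW/dt ≈ -2.3 mm/day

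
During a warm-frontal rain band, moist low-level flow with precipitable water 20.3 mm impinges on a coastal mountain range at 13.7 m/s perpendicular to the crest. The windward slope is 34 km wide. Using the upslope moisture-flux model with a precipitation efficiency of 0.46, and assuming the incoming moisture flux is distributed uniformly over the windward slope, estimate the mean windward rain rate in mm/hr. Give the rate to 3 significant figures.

Incoming column moisture flux per unit ridge length: F = V × PW = 13.7 × 20.3 = 278.11 mm·m/s.
Spread over the 34 km slope with efficiency ε = 0.46: R = ε·F/W = 0.46 × 278.11 / 34000 m = 3.763e-03 mm/s.
R = 3.763e-03 × 3600 = 13.5 mm/hr.

R ≈ 13.5 mm/hr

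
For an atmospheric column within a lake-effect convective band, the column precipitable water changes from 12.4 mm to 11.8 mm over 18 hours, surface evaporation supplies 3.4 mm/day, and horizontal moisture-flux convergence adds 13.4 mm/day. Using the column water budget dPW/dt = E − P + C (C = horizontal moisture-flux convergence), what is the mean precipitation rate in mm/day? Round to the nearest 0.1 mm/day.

dPW/dt = (11.8 − 12.4) mm / (18/24 day) = -0.800 mm/day.
P = E + C − dPW/dt = 3.4 + (13.4) − (-0.800) = 17.6 mm/day.

P ≈ 17.6 mm/day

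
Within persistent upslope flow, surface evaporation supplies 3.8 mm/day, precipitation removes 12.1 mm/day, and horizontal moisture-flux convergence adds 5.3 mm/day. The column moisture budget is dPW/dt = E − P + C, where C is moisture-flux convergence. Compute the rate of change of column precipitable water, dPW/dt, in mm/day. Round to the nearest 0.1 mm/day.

dPW/dt = E − P + C = 3.8 − 12.1 + (5.3) = -3.0 mm/day.

dPW/dt ≈ -3.0 mm/day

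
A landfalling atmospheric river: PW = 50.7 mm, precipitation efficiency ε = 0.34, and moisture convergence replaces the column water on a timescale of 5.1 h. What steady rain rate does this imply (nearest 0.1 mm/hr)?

Each overturning extracts ε × PW = 0.34 × 50.7 = 17.238 mm.
Rate = ε·PW / τ = 17.238 / 5.1 h = 3.4 mm/hr.

R ≈ 3.4 mm/hr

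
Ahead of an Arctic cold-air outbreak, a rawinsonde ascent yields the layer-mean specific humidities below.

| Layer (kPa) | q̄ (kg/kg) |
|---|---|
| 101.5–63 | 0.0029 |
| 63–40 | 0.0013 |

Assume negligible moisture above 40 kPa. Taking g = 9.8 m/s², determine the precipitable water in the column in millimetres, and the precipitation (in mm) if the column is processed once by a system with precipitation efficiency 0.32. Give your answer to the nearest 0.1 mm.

PW ≈ 14.4 mm; precipitation ≈ 4.6 mm

Precipitable water is the column-integrated vapour mass per unit area: PW = (1/g) Σ q̄ Δp, with q in kg/kg and Δp in Pa (1 kg/m² of water = 1 mm).
Layer 101.5–63 kPa: Δp = 385 hPa = 38500 Pa, q̄ = 0.0029 kg/kg → 0.0029 × 38500 / 9.8 = 11.39 mm
Layer 63–40 kPa: Δp = 230 hPa = 23000 Pa, q̄ = 0.0013 kg/kg → 0.0013 × 23000 / 9.8 = 3.05 mm
PW = 11.39 + 3.05 = 14.44 ≈ 14.4 mm.
Precipitation = ε × PW = 0.32 × 14.4 = 4.6 mm.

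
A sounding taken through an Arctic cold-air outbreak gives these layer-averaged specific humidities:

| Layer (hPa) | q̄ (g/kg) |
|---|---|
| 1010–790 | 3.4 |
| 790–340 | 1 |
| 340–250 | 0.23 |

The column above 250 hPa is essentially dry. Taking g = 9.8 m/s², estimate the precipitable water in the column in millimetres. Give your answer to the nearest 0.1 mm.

PW ≈ 12.4 mm

Precipitable water is the column-integrated vapour mass per unit area: PW = (1/g) Σ q̄ Δp, with q in kg/kg and Δp in Pa (1 kg/m² of water = 1 mm).
Layer 1010–790 hPa: Δp = 220 hPa = 22000 Pa, q̄ = 0.0034 kg/kg → 0.0034 × 22000 / 9.8 = 7.63 mm
Layer 790–340 hPa: Δp = 450 hPa = 45000 Pa, q̄ = 0.001 kg/kg → 0.001 × 45000 / 9.8 = 4.59 mm
Layer 340–250 hPa: Δp = 90 hPa = 9000 Pa, q̄ = 0.00023 kg/kg → 0.00023 × 9000 / 9.8 = 0.21 mm
PW = 7.63 + 4.59 + 0.21 = 12.43 ≈ 12.4 mm.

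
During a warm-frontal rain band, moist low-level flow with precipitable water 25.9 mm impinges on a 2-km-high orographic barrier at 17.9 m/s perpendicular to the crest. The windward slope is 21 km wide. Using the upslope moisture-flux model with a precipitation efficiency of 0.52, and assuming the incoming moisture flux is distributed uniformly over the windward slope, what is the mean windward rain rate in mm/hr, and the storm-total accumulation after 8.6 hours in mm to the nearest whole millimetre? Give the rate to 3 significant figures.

Incoming column moisture flux per unit ridge length: F = V × PW = 17.9 × 25.9 = 463.61 mm·m/s.
Spread over the 21 km slope with efficiency ε = 0.52: R = ε·F/W = 0.52 × 463.61 / 21000 m = 1.148e-02 mm/s.
R = 1.148e-02 × 3600 = 41.3 mm/hr.
Over 8.6 h: total = 41.3 × 8.6 = 355.18 ≈ 355 mm.

R ≈ 41.3 mm/hr; total ≈ 355 mm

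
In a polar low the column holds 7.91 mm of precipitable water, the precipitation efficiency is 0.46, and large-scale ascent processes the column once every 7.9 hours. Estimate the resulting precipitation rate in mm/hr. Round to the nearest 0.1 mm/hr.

R ≈ 0.5 mm/hr

Each overturning extracts ε × PW = 0.46 × 7.91 = 3.6386 mm.
Rate = ε·PW / τ = 3.6386 / 7.9 h = 0.5 mm/hr.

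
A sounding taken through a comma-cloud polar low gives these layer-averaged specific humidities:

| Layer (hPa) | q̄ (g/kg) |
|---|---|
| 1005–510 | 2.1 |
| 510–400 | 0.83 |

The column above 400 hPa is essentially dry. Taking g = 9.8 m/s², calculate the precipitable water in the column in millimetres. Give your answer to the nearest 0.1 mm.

Precipitable water is the column-integrated vapour mass per unit area: PW = (1/g) Σ q̄ Δp, with q in kg/kg and Δp in Pa (1 kg/m² of water = 1 mm).
Layer 1005–510 hPa: Δp = 495 hPa = 49500 Pa, q̄ = 0.0021 kg/kg → 0.0021 × 49500 / 9.8 = 10.61 mm
Layer 510–400 hPa: Δp = 110 hPa = 11000 Pa, q̄ = 0.00083 kg/kg → 0.00083 × 11000 / 9.8 = 0.93 mm
PW = 10.61 + 0.93 = 11.54 ≈ 11.5 mm.

PW ≈ 11.5 mm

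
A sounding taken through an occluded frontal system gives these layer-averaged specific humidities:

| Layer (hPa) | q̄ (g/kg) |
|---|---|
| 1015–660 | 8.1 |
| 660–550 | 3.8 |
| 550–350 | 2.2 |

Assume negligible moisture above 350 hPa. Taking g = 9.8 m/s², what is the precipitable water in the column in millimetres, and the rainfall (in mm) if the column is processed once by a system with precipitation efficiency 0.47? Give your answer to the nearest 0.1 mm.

PW ≈ 38.1 mm; rainfall ≈ 17.9 mm

Precipitable water is the column-integrated vapour mass per unit area: PW = (1/g) Σ q̄ Δp, with q in kg/kg and Δp in Pa (1 kg/m² of water = 1 mm).
Layer 1015–660 hPa: Δp = 355 hPa = 35500 Pa, q̄ = 0.0081 kg/kg → 0.0081 × 35500 / 9.8 = 29.34 mm
Layer 660–550 hPa: Δp = 110 hPa = 11000 Pa, q̄ = 0.0038 kg/kg → 0.0038 × 11000 / 9.8 = 4.27 mm
Layer 550–350 hPa: Δp = 200 hPa = 20000 Pa, q̄ = 0.0022 kg/kg → 0.0022 × 20000 / 9.8 = 4.49 mm
PW = 29.34 + 4.27 + 4.49 = 38.10 ≈ 38.1 mm.
Rainfall = ε × PW = 0.47 × 38.1 = 17.9 mm.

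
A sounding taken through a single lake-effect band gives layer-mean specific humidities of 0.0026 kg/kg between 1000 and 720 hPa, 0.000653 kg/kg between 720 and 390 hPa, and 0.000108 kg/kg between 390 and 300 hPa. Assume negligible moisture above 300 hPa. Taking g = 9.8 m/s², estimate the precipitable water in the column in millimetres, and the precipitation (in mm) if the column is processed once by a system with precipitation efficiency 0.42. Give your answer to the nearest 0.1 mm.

PW ≈ 9.7 mm; precipitation ≈ 4.1 mm

Precipitable water is the column-integrated vapour mass per unit area: PW = (1/g) Σ q̄ Δp, with q in kg/kg and Δp in Pa (1 kg/m² of water = 1 mm).
Layer 1000–720 hPa: Δp = 280 hPa = 28000 Pa, q̄ = 0.0026 kg/kg → 0.0026 × 28000 / 9.8 = 7.43 mm
Layer 720–390 hPa: Δp = 330 hPa = 33000 Pa, q̄ = 0.000653 kg/kg → 0.000653 × 33000 / 9.8 = 2.20 mm
Layer 390–300 hPa: Δp = 90 hPa = 9000 Pa, q̄ = 0.000108 kg/kg → 0.000108 × 9000 / 9.8 = 0.10 mm
PW = 7.43 + 2.20 + 0.10 = 9.73 ≈ 9.7 mm.
Precipitation = ε × PW = 0.42 × 9.7 = 4.1 mm.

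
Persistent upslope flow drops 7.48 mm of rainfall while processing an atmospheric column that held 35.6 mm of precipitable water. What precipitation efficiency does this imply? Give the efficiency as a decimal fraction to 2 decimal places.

ε = rainfall / PW = 7.48 / 35.6 = 0.21.

ε ≈ 0.21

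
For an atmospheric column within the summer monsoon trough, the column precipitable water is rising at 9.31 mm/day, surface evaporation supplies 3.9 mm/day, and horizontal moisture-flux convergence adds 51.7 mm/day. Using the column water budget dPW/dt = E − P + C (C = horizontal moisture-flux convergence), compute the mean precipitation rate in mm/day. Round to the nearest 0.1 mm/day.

dPW/dt = +9.31 mm/day.
P = E + C − dPW/dt = 3.9 + (51.7) − (+9.31) = 46.3 mm/day.

P ≈ 46.3 mm/day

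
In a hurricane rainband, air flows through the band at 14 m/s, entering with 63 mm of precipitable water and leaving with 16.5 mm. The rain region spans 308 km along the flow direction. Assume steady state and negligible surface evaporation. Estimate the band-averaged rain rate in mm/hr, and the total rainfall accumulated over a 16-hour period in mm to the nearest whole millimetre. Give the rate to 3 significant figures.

Column moisture flux per unit crosswind length is F = V × PW.
Inflow: F_in = 14 × 63 = 882 mm·m/s
Outflow: F_out = 14 × 16.5 = 231 mm·m/s
Steady-state rate R = (F_in − F_out)/L = (882 − 231) / 308000 m = 2.114e-03 mm/s.
R = 2.114e-03 × 3600 = 7.61 mm/hr.
Over 16 h: total = 7.61 × 16 = 121.76 ≈ 122 mm.

R ≈ 7.61 mm/hr; total ≈ 122 mm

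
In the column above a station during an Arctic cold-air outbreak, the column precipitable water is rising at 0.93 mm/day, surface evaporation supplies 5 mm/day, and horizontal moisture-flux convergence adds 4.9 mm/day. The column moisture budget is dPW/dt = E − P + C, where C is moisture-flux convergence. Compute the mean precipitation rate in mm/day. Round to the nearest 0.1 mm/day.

P ≈ 9.0 mm/day

dPW/dt = +0.93 mm/day.
P = E + C − dPW/dt = 5 + (4.9) − (+0.93) = 9.0 mm/day.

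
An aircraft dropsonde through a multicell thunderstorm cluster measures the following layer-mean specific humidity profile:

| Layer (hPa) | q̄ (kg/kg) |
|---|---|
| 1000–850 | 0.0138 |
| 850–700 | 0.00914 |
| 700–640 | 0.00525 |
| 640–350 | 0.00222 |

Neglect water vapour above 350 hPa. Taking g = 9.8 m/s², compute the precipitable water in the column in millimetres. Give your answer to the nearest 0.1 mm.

Precipitable water is the column-integrated vapour mass per unit area: PW = (1/g) Σ q̄ Δp, with q in kg/kg and Δp in Pa (1 kg/m² of water = 1 mm).
Layer 1000–850 hPa: Δp = 150 hPa = 15000 Pa, q̄ = 0.0138 kg/kg → 0.0138 × 15000 / 9.8 = 21.12 mm
Layer 850–700 hPa: Δp = 150 hPa = 15000 Pa, q̄ = 0.00914 kg/kg → 0.00914 × 15000 / 9.8 = 13.99 mm
Layer 700–640 hPa: Δp = 60 hPa = 6000 Pa, q̄ = 0.00525 kg/kg → 0.00525 × 6000 / 9.8 = 3.21 mm
Layer 640–350 hPa: Δp = 290 hPa = 29000 Pa, q̄ = 0.00222 kg/kg → 0.00222 × 29000 / 9.8 = 6.57 mm
PW = 21.12 + 13.99 + 3.21 + 6.57 = 44.89 ≈ 44.9 mm.

PW ≈ 44.9 mm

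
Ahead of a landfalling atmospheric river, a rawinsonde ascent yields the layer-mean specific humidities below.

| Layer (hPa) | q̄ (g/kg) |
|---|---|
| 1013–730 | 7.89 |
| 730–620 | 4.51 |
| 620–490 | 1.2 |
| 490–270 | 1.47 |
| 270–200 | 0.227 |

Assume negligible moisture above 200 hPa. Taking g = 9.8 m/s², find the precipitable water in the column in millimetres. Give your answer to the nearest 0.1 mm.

Precipitable water is the column-integrated vapour mass per unit area: PW = (1/g) Σ q̄ Δp, with q in kg/kg and Δp in Pa (1 kg/m² of water = 1 mm).
Layer 1013–730 hPa: Δp = 283 hPa = 28300 Pa, q̄ = 0.00789 kg/kg → 0.00789 × 28300 / 9.8 = 22.78 mm
Layer 730–620 hPa: Δp = 110 hPa = 11000 Pa, q̄ = 0.00451 kg/kg → 0.00451 × 11000 / 9.8 = 5.06 mm
Layer 620–490 hPa: Δp = 130 hPa = 13000 Pa, q̄ = 0.0012 kg/kg → 0.0012 × 13000 / 9.8 = 1.59 mm
Layer 490–270 hPa: Δp = 220 hPa = 22000 Pa, q̄ = 0.00147 kg/kg → 0.00147 × 22000 / 9.8 = 3.30 mm
Layer 270–200 hPa: Δp = 70 hPa = 7000 Pa, q̄ = 0.000227 kg/kg → 0.000227 × 7000 / 9.8 = 0.16 mm
PW = 22.78 + 5.06 + 1.59 + 3.30 + 0.16 = 32.89 ≈ 32.9 mm.

PW ≈ 32.9 mm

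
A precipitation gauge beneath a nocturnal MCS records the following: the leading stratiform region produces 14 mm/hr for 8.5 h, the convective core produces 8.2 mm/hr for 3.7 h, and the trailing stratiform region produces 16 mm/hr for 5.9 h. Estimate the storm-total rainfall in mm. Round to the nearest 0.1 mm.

Total = Σ Rᵢ Δtᵢ = 14 × 8.5 + 8.2 × 3.7 + 16 × 5.9
      = 119 + 30.34 + 94.4 = 243.7 mm.

total ≈ 243.7 mm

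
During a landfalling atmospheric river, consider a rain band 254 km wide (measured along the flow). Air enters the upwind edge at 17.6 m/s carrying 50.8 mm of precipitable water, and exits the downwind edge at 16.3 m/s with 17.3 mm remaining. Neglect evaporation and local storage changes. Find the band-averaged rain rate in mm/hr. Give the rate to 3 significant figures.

R ≈ 8.68 mm/hr

Column moisture flux per unit crosswind length is F = V × PW.
Inflow: F_in = 17.6 × 50.8 = 894.08 mm·m/s
Outflow: F_out = 16.3 × 17.3 = 281.99 mm·m/s
Steady-state rate R = (F_in − F_out)/L = (894.08 − 281.99) / 254000 m = 2.410e-03 mm/s.
R = 2.410e-03 × 3600 = 8.68 mm/hr.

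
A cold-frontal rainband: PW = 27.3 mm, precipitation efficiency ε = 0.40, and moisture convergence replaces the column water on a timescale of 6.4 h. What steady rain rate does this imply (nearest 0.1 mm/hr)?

Each overturning extracts ε × PW = 0.40 × 27.3 = 10.92 mm.
Rate = ε·PW / τ = 10.92 / 6.4 h = 1.7 mm/hr.

R ≈ 1.7 mm/hr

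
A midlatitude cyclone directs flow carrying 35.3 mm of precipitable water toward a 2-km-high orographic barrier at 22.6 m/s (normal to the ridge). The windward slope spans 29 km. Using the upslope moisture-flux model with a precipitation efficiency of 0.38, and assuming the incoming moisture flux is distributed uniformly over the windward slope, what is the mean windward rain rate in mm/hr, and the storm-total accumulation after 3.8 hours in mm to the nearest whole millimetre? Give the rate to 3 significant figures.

Incoming column moisture flux per unit ridge length: F = V × PW = 22.6 × 35.3 = 797.78 mm·m/s.
Spread over the 29 km slope with efficiency ε = 0.38: R = ε·F/W = 0.38 × 797.78 / 29000 m = 1.045e-02 mm/s.
R = 1.045e-02 × 3600 = 37.6 mm/hr.
Over 3.8 h: total = 37.6 × 3.8 = 142.88 ≈ 143 mm.

R ≈ 37.6 mm/hr; total ≈ 143 mm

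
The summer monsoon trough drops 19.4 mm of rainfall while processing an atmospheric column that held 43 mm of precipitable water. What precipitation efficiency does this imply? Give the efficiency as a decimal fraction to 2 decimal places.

ε = rainfall / PW = 19.4 / 43 = 0.45.

ε ≈ 0.45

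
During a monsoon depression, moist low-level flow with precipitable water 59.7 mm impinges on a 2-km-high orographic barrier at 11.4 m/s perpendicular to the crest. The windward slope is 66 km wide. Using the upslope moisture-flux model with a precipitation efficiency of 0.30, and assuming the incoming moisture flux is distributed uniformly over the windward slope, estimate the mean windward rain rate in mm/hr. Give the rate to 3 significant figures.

R ≈ 11.1 mm/hr

Incoming column moisture flux per unit ridge length: F = V × PW = 11.4 × 59.7 = 680.58 mm·m/s.
Spread over the 66 km slope with efficiency ε = 0.30: R = ε·F/W = 0.30 × 680.58 / 66000 m = 3.094e-03 mm/s.
R = 3.094e-03 × 3600 = 11.1 mm/hr.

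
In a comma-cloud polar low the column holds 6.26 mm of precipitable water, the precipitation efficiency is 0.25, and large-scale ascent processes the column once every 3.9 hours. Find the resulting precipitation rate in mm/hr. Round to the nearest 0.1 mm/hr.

Each overturning extracts ε × PW = 0.25 × 6.26 = 1.565 mm.
Rate = ε·PW / τ = 1.565 / 3.9 h = 0.4 mm/hr.

R ≈ 0.4 mm/hr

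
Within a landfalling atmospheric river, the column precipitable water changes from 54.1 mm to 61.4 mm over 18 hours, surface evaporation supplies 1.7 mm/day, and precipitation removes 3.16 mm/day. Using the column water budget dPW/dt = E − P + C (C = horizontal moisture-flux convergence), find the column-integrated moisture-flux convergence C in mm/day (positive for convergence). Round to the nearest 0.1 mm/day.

dPW/dt = (61.4 − 54.1) mm / (18/24 day) = +9.733 mm/day.
C = dPW/dt − E + P = (+9.733) − 1.7 + 3.16 = 11.2 mm/day.

C ≈ 11.2 mm/day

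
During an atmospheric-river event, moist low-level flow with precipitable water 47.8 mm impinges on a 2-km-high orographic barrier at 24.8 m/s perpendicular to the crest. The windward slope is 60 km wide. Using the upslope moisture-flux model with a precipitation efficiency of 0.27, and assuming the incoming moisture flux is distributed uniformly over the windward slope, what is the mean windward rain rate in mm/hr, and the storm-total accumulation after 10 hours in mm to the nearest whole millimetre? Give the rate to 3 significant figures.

R ≈ 19.2 mm/hr; total ≈ 192 mm

Incoming column moisture flux per unit ridge length: F = V × PW = 24.8 × 47.8 = 1185.44 mm·m/s.
Spread over the 60 km slope with efficiency ε = 0.27: R = ε·F/W = 0.27 × 1185.44 / 60000 m = 5.334e-03 mm/s.
R = 5.334e-03 × 3600 = 19.2 mm/hr.
Over 10 h: total = 19.2 × 10 = 192 mm.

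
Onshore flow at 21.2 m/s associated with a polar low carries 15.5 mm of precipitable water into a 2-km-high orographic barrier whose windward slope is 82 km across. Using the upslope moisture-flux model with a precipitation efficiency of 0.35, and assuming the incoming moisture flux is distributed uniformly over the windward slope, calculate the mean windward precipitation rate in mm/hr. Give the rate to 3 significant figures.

R ≈ 5.05 mm/hr

Incoming column moisture flux per unit ridge length: F = V × PW = 21.2 × 15.5 = 328.6 mm·m/s.
Spread over the 82 km slope with efficiency ε = 0.35: R = ε·F/W = 0.35 × 328.6 / 82000 m = 1.403e-03 mm/s.
R = 1.403e-03 × 3600 = 5.05 mm/hr.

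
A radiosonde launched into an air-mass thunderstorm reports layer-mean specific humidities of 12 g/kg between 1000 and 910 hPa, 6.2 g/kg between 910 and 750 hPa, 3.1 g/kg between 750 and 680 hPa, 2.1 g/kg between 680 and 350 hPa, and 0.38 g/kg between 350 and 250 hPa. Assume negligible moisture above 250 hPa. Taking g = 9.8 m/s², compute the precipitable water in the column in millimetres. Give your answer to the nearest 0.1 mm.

Precipitable water is the column-integrated vapour mass per unit area: PW = (1/g) Σ q̄ Δp, with q in kg/kg and Δp in Pa (1 kg/m² of water = 1 mm).
Layer 1000–910 hPa: Δp = 90 hPa = 9000 Pa, q̄ = 0.012 kg/kg → 0.012 × 9000 / 9.8 = 11.02 mm
Layer 910–750 hPa: Δp = 160 hPa = 16000 Pa, q̄ = 0.0062 kg/kg → 0.0062 × 16000 / 9.8 = 10.12 mm
Layer 750–680 hPa: Δp = 70 hPa = 7000 Pa, q̄ = 0.0031 kg/kg → 0.0031 × 7000 / 9.8 = 2.21 mm
Layer 680–350 hPa: Δp = 330 hPa = 33000 Pa, q̄ = 0.0021 kg/kg → 0.0021 × 33000 / 9.8 = 7.07 mm
Layer 350–250 hPa: Δp = 100 hPa = 10000 Pa, q̄ = 0.00038 kg/kg → 0.00038 × 10000 / 9.8 = 0.39 mm
PW = 11.02 + 10.12 + 2.21 + 7.07 + 0.39 = 30.81 ≈ 30.8 mm.

PW ≈ 30.8 mm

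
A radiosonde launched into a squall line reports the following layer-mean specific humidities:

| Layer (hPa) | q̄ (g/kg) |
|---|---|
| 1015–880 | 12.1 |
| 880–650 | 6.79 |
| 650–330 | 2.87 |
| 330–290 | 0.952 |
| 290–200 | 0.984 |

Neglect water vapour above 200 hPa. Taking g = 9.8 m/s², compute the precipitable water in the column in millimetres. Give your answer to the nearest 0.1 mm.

PW ≈ 43.3 mm

Precipitable water is the column-integrated vapour mass per unit area: PW = (1/g) Σ q̄ Δp, with q in kg/kg and Δp in Pa (1 kg/m² of water = 1 mm).
Layer 1015–880 hPa: Δp = 135 hPa = 13500 Pa, q̄ = 0.0121 kg/kg → 0.0121 × 13500 / 9.8 = 16.67 mm
Layer 880–650 hPa: Δp = 230 hPa = 23000 Pa, q̄ = 0.00679 kg/kg → 0.00679 × 23000 / 9.8 = 15.94 mm
Layer 650–330 hPa: Δp = 320 hPa = 32000 Pa, q̄ = 0.00287 kg/kg → 0.00287 × 32000 / 9.8 = 9.37 mm
Layer 330–290 hPa: Δp = 40 hPa = 4000 Pa, q̄ = 0.000952 kg/kg → 0.000952 × 4000 / 9.8 = 0.39 mm
Layer 290–200 hPa: Δp = 90 hPa = 9000 Pa, q̄ = 0.000984 kg/kg → 0.000984 × 9000 / 9.8 = 0.90 mm
PW = 16.67 + 15.94 + 9.37 + 0.39 + 0.90 = 43.27 ≈ 43.3 mm.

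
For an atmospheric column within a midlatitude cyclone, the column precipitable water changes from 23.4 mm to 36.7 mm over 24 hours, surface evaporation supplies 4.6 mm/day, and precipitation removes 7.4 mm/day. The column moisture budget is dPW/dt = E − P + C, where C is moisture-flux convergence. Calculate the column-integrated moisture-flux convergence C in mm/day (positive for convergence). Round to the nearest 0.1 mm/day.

dPW/dt = (36.7 − 23.4) mm / (24/24 day) = +13.300 mm/day.
C = dPW/dt − E + P = (+13.300) − 4.6 + 7.4 = 16.1 mm/day.

C ≈ 16.1 mm/day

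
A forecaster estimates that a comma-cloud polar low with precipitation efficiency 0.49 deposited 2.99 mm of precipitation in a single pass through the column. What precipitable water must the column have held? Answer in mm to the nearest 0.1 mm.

PW ≈ 6.1 mm

PW = precipitation / ε = 2.99 / 0.49 = 6.1 mm.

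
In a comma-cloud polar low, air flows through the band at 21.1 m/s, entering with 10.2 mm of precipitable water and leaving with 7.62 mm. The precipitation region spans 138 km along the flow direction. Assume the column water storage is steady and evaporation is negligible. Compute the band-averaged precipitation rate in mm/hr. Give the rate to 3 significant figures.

Column moisture flux per unit crosswind length is F = V × PW.
Inflow: F_in = 21.1 × 10.2 = 215.22 mm·m/s
Outflow: F_out = 21.1 × 7.62 = 160.782 mm·m/s
Steady-state rate R = (F_in − F_out)/L = (215.22 − 160.782) / 138000 m = 3.945e-04 mm/s.
R = 3.945e-04 × 3600 = 1.42 mm/hr.

R ≈ 1.42 mm/hr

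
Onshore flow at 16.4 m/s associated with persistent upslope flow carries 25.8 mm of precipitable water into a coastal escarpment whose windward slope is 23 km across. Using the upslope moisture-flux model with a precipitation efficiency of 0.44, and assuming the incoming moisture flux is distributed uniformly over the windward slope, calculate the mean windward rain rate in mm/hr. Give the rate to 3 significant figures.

R ≈ 29.1 mm/hr

Incoming column moisture flux per unit ridge length: F = V × PW = 16.4 × 25.8 = 423.12 mm·m/s.
Spread over the 23 km slope with efficiency ε = 0.44: R = ε·F/W = 0.44 × 423.12 / 23000 m = 8.094e-03 mm/s.
R = 8.094e-03 × 3600 = 29.1 mm/hr.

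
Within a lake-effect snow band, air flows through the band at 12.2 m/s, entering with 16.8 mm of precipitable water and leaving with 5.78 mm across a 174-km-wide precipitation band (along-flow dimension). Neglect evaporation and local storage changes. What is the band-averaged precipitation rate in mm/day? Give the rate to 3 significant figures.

R ≈ 66.8 mm/day

Column moisture flux per unit crosswind length is F = V × PW.
Inflow: F_in = 12.2 × 16.8 = 204.96 mm·m/s
Outflow: F_out = 12.2 × 5.78 = 70.516 mm·m/s
Steady-state rate R = (F_in − F_out)/L = (204.96 − 70.516) / 174000 m = 7.727e-04 mm/s.
R = 7.727e-04 × 3600 × 24 = 66.8 mm/day.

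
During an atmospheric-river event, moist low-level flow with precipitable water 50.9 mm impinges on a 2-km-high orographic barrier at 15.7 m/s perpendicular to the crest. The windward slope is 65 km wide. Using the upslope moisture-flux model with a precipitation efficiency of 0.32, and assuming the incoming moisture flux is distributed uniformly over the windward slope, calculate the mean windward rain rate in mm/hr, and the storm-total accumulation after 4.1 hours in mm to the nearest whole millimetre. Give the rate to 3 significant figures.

R ≈ 14.2 mm/hr; total ≈ 58 mm

Incoming column moisture flux per unit ridge length: F = V × PW = 15.7 × 50.9 = 799.13 mm·m/s.
Spread over the 65 km slope with efficiency ε = 0.32: R = ε·F/W = 0.32 × 799.13 / 65000 m = 3.934e-03 mm/s.
R = 3.934e-03 × 3600 = 14.2 mm/hr.
Over 4.1 h: total = 14.2 × 4.1 = 58.22 ≈ 58 mm.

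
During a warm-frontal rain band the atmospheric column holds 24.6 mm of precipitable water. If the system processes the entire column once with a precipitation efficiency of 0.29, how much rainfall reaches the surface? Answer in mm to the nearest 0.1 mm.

rainfall ≈ 7.1 mm

Rainfall = ε × PW = 0.29 × 24.6 = 7.1 mm.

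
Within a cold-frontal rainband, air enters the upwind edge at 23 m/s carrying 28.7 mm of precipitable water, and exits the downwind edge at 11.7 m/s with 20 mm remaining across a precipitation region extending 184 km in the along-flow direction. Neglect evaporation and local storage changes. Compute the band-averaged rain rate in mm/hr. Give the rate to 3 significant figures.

Column moisture flux per unit crosswind length is F = V × PW.
Inflow: F_in = 23 × 28.7 = 660.1 mm·m/s
Outflow: F_out = 11.7 × 20 = 234 mm·m/s
Steady-state rate R = (F_in − F_out)/L = (660.1 − 234) / 184000 m = 2.316e-03 mm/s.
R = 2.316e-03 × 3600 = 8.34 mm/hr.

R ≈ 8.34 mm/hr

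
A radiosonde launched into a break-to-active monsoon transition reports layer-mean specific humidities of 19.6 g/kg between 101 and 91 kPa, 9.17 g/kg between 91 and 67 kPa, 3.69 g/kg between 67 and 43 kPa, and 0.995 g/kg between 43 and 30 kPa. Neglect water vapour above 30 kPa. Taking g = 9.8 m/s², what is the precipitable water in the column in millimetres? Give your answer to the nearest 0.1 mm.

Precipitable water is the column-integrated vapour mass per unit area: PW = (1/g) Σ q̄ Δp, with q in kg/kg and Δp in Pa (1 kg/m² of water = 1 mm).
Layer 101–91 kPa: Δp = 100 hPa = 10000 Pa, q̄ = 0.0196 kg/kg → 0.0196 × 10000 / 9.8 = 20.00 mm
Layer 91–67 kPa: Δp = 240 hPa = 24000 Pa, q̄ = 0.00917 kg/kg → 0.00917 × 24000 / 9.8 = 22.46 mm
Layer 67–43 kPa: Δp = 240 hPa = 24000 Pa, q̄ = 0.00369 kg/kg → 0.00369 × 24000 / 9.8 = 9.04 mm
Layer 43–30 kPa: Δp = 130 hPa = 13000 Pa, q̄ = 0.000995 kg/kg → 0.000995 × 13000 / 9.8 = 1.32 mm
PW = 20.00 + 22.46 + 9.04 + 1.32 = 52.82 ≈ 52.8 mm.

PW ≈ 52.8 mm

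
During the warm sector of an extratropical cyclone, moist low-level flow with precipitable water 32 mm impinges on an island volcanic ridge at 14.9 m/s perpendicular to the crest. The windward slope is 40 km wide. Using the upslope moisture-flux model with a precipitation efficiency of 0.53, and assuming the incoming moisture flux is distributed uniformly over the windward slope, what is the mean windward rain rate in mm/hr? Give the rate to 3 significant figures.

Incoming column moisture flux per unit ridge length: F = V × PW = 14.9 × 32 = 476.8 mm·m/s.
Spread over the 40 km slope with efficiency ε = 0.53: R = ε·F/W = 0.53 × 476.8 / 40000 m = 6.318e-03 mm/s.
R = 6.318e-03 × 3600 = 22.7 mm/hr.

R ≈ 22.7 mm/hr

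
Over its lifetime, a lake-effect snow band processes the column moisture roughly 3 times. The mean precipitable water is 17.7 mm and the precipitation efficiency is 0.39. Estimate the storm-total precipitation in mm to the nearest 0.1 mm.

precipitation ≈ 20.7 mm

Each cycle deposits ε × PW = 0.39 × 17.7 = 6.903 mm.
Over 3 cycles: 3 × 6.903 = 20.7 mm.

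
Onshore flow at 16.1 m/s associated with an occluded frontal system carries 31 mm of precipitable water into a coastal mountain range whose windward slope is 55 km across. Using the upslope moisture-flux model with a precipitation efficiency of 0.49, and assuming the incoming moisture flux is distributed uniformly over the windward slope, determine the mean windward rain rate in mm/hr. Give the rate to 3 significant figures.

Incoming column moisture flux per unit ridge length: F = V × PW = 16.1 × 31 = 499.1 mm·m/s.
Spread over the 55 km slope with efficiency ε = 0.49: R = ε·F/W = 0.49 × 499.1 / 55000 m = 4.447e-03 mm/s.
R = 4.447e-03 × 3600 = 16.0 mm/hr.

R ≈ 16.0 mm/hr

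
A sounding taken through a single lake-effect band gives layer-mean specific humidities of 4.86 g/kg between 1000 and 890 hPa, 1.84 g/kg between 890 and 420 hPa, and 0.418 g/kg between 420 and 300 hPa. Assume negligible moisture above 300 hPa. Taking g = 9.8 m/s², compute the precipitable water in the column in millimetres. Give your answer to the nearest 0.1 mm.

PW ≈ 14.8 mm

Precipitable water is the column-integrated vapour mass per unit area: PW = (1/g) Σ q̄ Δp, with q in kg/kg and Δp in Pa (1 kg/m² of water = 1 mm).
Layer 1000–890 hPa: Δp = 110 hPa = 11000 Pa, q̄ = 0.00486 kg/kg → 0.00486 × 11000 / 9.8 = 5.46 mm
Layer 890–420 hPa: Δp = 470 hPa = 47000 Pa, q̄ = 0.00184 kg/kg → 0.00184 × 47000 / 9.8 = 8.82 mm
Layer 420–300 hPa: Δp = 120 hPa = 12000 Pa, q̄ = 0.000418 kg/kg → 0.000418 × 12000 / 9.8 = 0.51 mm
PW = 5.46 + 8.82 + 0.51 = 14.79 ≈ 14.8 mm.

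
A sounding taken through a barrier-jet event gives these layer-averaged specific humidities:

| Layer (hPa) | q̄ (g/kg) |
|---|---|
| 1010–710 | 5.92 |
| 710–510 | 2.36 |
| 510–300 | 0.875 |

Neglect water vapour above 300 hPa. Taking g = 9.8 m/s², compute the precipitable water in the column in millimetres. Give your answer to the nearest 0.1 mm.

Precipitable water is the column-integrated vapour mass per unit area: PW = (1/g) Σ q̄ Δp, with q in kg/kg and Δp in Pa (1 kg/m² of water = 1 mm).
Layer 1010–710 hPa: Δp = 300 hPa = 30000 Pa, q̄ = 0.00592 kg/kg → 0.00592 × 30000 / 9.8 = 18.12 mm
Layer 710–510 hPa: Δp = 200 hPa = 20000 Pa, q̄ = 0.00236 kg/kg → 0.00236 × 20000 / 9.8 = 4.82 mm
Layer 510–300 hPa: Δp = 210 hPa = 21000 Pa, q̄ = 0.000875 kg/kg → 0.000875 × 21000 / 9.8 = 1.88 mm
PW = 18.12 + 4.82 + 1.88 = 24.82 ≈ 24.8 mm.

PW ≈ 24.8 mm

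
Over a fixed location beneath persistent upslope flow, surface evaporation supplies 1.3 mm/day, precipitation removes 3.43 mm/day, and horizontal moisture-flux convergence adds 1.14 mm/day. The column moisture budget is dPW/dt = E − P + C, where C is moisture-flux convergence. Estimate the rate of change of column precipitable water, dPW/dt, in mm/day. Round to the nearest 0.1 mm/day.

dPW/dt ≈ -1.0 mm/day

dPW/dt = E − P + C = 1.3 − 3.43 + (1.14) = -1.0 mm/day.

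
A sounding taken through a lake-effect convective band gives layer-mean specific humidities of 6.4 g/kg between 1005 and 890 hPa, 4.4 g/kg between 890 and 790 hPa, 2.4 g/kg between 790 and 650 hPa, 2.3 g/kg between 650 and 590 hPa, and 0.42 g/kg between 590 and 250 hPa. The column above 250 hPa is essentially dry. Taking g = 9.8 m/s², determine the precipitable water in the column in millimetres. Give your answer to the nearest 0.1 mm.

Precipitable water is the column-integrated vapour mass per unit area: PW = (1/g) Σ q̄ Δp, with q in kg/kg and Δp in Pa (1 kg/m² of water = 1 mm).
Layer 1005–890 hPa: Δp = 115 hPa = 11500 Pa, q̄ = 0.0064 kg/kg → 0.0064 × 11500 / 9.8 = 7.51 mm
Layer 890–790 hPa: Δp = 100 hPa = 10000 Pa, q̄ = 0.0044 kg/kg → 0.0044 × 10000 / 9.8 = 4.49 mm
Layer 790–650 hPa: Δp = 140 hPa = 14000 Pa, q̄ = 0.0024 kg/kg → 0.0024 × 14000 / 9.8 = 3.43 mm
Layer 650–590 hPa: Δp = 60 hPa = 6000 Pa, q̄ = 0.0023 kg/kg → 0.0023 × 6000 / 9.8 = 1.41 mm
Layer 590–250 hPa: Δp = 340 hPa = 34000 Pa, q̄ = 0.00042 kg/kg → 0.00042 × 34000 / 9.8 = 1.46 mm
PW = 7.51 + 4.49 + 3.43 + 1.41 + 1.46 = 18.30 ≈ 18.3 mm.

PW ≈ 18.3 mm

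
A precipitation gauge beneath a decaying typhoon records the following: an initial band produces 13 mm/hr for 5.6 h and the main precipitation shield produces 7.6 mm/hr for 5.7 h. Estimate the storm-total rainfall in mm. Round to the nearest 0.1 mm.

total ≈ 116.1 mm

Total = Σ Rᵢ Δtᵢ = 13 × 5.6 + 7.6 × 5.7
      = 72.8 + 43.32 = 116.1 mm.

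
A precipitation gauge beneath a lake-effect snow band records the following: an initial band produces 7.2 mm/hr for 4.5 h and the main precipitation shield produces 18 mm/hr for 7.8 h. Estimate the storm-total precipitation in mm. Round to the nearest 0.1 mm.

total ≈ 172.8 mm

Total = Σ Rᵢ Δtᵢ = 7.2 × 4.5 + 18 × 7.8
      = 32.4 + 140.4 = 172.8 mm.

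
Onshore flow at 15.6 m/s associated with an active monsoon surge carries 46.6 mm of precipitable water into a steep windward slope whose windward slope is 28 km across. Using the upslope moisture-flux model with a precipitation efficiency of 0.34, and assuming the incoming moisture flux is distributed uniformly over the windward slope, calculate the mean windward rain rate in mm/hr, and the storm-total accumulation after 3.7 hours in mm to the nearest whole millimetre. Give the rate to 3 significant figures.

Incoming column moisture flux per unit ridge length: F = V × PW = 15.6 × 46.6 = 726.96 mm·m/s.
Spread over the 28 km slope with efficiency ε = 0.34: R = ε·F/W = 0.34 × 726.96 / 28000 m = 8.827e-03 mm/s.
R = 8.827e-03 × 3600 = 31.8 mm/hr.
Over 3.7 h: total = 31.8 × 3.7 = 117.66 ≈ 118 mm.

R ≈ 31.8 mm/hr; total ≈ 118 mm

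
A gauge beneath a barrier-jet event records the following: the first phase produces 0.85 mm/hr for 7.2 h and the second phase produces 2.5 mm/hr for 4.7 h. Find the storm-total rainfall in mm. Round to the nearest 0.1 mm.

total ≈ 17.9 mm

Total = Σ Rᵢ Δtᵢ = 0.85 × 7.2 + 2.5 × 4.7
      = 6.12 + 11.75 = 17.9 mm.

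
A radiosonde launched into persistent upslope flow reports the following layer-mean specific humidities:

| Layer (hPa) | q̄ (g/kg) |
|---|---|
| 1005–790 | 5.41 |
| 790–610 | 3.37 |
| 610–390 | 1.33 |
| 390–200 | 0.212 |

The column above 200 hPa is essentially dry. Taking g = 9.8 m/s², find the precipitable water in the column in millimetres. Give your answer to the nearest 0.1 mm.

PW ≈ 21.5 mm

Precipitable water is the column-integrated vapour mass per unit area: PW = (1/g) Σ q̄ Δp, with q in kg/kg and Δp in Pa (1 kg/m² of water = 1 mm).
Layer 1005–790 hPa: Δp = 215 hPa = 21500 Pa, q̄ = 0.00541 kg/kg → 0.00541 × 21500 / 9.8 = 11.87 mm
Layer 790–610 hPa: Δp = 180 hPa = 18000 Pa, q̄ = 0.00337 kg/kg → 0.00337 × 18000 / 9.8 = 6.19 mm
Layer 610–390 hPa: Δp = 220 hPa = 22000 Pa, q̄ = 0.00133 kg/kg → 0.00133 × 22000 / 9.8 = 2.99 mm
Layer 390–200 hPa: Δp = 190 hPa = 19000 Pa, q̄ = 0.000212 kg/kg → 0.000212 × 19000 / 9.8 = 0.41 mm
PW = 11.87 + 6.19 + 2.99 + 0.41 = 21.46 ≈ 21.5 mm.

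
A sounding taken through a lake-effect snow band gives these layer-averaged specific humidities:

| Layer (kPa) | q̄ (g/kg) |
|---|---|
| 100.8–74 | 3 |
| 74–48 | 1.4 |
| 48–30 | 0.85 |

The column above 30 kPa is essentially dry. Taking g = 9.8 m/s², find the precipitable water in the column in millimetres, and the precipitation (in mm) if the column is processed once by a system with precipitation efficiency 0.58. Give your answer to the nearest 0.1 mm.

Precipitable water is the column-integrated vapour mass per unit area: PW = (1/g) Σ q̄ Δp, with q in kg/kg and Δp in Pa (1 kg/m² of water = 1 mm).
Layer 100.8–74 kPa: Δp = 268 hPa = 26800 Pa, q̄ = 0.003 kg/kg → 0.003 × 26800 / 9.8 = 8.20 mm
Layer 74–48 kPa: Δp = 260 hPa = 26000 Pa, q̄ = 0.0014 kg/kg → 0.0014 × 26000 / 9.8 = 3.71 mm
Layer 48–30 kPa: Δp = 180 hPa = 18000 Pa, q̄ = 0.00085 kg/kg → 0.00085 × 18000 / 9.8 = 1.56 mm
PW = 8.20 + 3.71 + 1.56 = 13.47 ≈ 13.5 mm.
Precipitation = ε × PW = 0.58 × 13.5 = 7.8 mm.

PW ≈ 13.5 mm; precipitation ≈ 7.8 mm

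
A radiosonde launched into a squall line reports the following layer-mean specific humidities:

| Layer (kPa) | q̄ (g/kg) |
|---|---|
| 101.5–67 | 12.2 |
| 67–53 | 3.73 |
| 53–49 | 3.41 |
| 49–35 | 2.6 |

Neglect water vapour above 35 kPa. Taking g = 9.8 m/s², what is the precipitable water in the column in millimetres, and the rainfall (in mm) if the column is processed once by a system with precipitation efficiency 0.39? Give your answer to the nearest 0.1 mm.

PW ≈ 53.4 mm; rainfall ≈ 20.8 mm

Precipitable water is the column-integrated vapour mass per unit area: PW = (1/g) Σ q̄ Δp, with q in kg/kg and Δp in Pa (1 kg/m² of water = 1 mm).
Layer 101.5–67 kPa: Δp = 345 hPa = 34500 Pa, q̄ = 0.0122 kg/kg → 0.0122 × 34500 / 9.8 = 42.95 mm
Layer 67–53 kPa: Δp = 140 hPa = 14000 Pa, q̄ = 0.00373 kg/kg → 0.00373 × 14000 / 9.8 = 5.33 mm
Layer 53–49 kPa: Δp = 40 hPa = 4000 Pa, q̄ = 0.00341 kg/kg → 0.00341 × 4000 / 9.8 = 1.39 mm
Layer 49–35 kPa: Δp = 140 hPa = 14000 Pa, q̄ = 0.0026 kg/kg → 0.0026 × 14000 / 9.8 = 3.71 mm
PW = 42.95 + 5.33 + 1.39 + 3.71 = 53.38 ≈ 53.4 mm.
Rainfall = ε × PW = 0.39 × 53.4 = 20.8 mm.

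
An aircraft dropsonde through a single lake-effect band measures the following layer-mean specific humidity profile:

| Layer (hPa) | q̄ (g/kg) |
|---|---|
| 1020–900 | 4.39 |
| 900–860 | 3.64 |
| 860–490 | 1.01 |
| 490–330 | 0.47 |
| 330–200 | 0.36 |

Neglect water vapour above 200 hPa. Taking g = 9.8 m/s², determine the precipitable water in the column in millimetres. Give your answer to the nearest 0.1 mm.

Precipitable water is the column-integrated vapour mass per unit area: PW = (1/g) Σ q̄ Δp, with q in kg/kg and Δp in Pa (1 kg/m² of water = 1 mm).
Layer 1020–900 hPa: Δp = 120 hPa = 12000 Pa, q̄ = 0.00439 kg/kg → 0.00439 × 12000 / 9.8 = 5.38 mm
Layer 900–860 hPa: Δp = 40 hPa = 4000 Pa, q̄ = 0.00364 kg/kg → 0.00364 × 4000 / 9.8 = 1.49 mm
Layer 860–490 hPa: Δp = 370 hPa = 37000 Pa, q̄ = 0.00101 kg/kg → 0.00101 × 37000 / 9.8 = 3.81 mm
Layer 490–330 hPa: Δp = 160 hPa = 16000 Pa, q̄ = 0.00047 kg/kg → 0.00047 × 16000 / 9.8 = 0.77 mm
Layer 330–200 hPa: Δp = 130 hPa = 13000 Pa, q̄ = 0.00036 kg/kg → 0.00036 × 13000 / 9.8 = 0.48 mm
PW = 5.38 + 1.49 + 3.81 + 0.77 + 0.48 = 11.93 ≈ 11.9 mm.

PW ≈ 11.9 mm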